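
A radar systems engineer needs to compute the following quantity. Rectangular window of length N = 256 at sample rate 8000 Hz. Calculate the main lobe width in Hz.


Main lobe width for a rectangular window:
Width = 2 * fs / N
      = 2 * 8000 / 256
      = 16000 / 256
      = 62.5 Hz

62.5 Hz


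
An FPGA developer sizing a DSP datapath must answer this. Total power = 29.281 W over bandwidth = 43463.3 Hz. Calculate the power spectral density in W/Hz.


Power spectral density:
PSD = P / BW
    = 29.281 / 43463.3
    = 0.00067369 W/Hz

0.00067369 W/Hz


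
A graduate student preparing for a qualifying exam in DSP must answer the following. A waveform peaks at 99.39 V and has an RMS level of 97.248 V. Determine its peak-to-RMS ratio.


Crest factor is the ratio of peak to RMS:
CF = V_peak / V_rms
   = 99.39 / 97.248
   = 1.022

1.022


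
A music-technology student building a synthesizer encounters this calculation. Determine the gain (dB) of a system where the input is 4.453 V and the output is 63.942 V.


Voltage gain in dB:
G = 20 * log10(Vout / Vin)
  = 20 * log10(63.942 / 4.453)
  = 20 * log10(14.359308)
  = 20 * 1.157134
  = 23.14 dB

23.14 dB


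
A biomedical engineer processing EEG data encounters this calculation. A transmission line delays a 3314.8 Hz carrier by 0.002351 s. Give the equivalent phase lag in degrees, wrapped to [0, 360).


Phase shift from frequency and time delay:
phi = 360 * f * t_delay
    = 360 * 3314.8 * 0.002351
    = 2805.51 degrees
    mod 360 = 285.51 degrees

285.51 degrees


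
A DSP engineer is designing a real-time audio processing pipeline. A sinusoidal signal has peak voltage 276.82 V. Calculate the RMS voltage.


RMS voltage for a sinusoidal waveform:
V_rms = V_peak / sqrt(2)
      = 276.82 / 1.414214
      = 195.741 V

195.741 V


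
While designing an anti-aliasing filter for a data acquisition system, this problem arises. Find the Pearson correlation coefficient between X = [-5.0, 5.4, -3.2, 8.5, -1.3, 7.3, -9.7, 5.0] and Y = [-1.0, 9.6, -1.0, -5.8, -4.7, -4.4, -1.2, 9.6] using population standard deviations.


Pearson correlation coefficient (population):
r = cov(X,Y) / (std(X) * std(Y))
Mean X = 0.875, Mean Y = 0.1375
Cov(X,Y) = 5.425937
Std(X) = 6.170444, Std(Y) = 5.730388
r = 0.1535

0.1535


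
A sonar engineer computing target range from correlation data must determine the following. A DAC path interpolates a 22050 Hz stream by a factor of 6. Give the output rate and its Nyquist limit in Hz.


Step 1 — output sample rate after interpolation by L:
fs_out = L * fs_in = 6 * 22050 = 132300 Hz

Step 2 — Nyquist frequency of the output stream:
f_Nyq = fs_out / 2 = 132300 / 2 = 66150.0 Hz

fs_out = 132300 Hz; f_Nyquist = 66150.0 Hz


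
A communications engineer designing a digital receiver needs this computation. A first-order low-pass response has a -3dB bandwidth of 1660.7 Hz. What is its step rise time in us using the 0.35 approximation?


Rise time from bandwidth relationship:
tr = 0.35 / BW
   = 0.35 / 1660.7
   = 0.0002107545011 s
   = 210.7545 us

210.7545 us


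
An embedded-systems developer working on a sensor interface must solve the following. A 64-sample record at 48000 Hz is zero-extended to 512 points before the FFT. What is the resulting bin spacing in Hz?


Frequency resolution after zero-padding:
N_padded = 64 * 8 = 512
df = fs / N_padded
   = 48000 / 512
   = 93.75 Hz

93.75 Hz


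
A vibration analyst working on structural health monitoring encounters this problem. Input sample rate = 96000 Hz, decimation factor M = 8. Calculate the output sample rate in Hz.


Decimation reduces the sample rate:
fs_out = fs_in / M
       = 96000 / 8
       = 12000.0 Hz

12000.0 Hz


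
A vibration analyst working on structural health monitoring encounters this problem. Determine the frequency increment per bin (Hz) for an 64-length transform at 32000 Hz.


DFT frequency resolution:
df = fs / N
   = 32000 / 64
   = 500.0 Hz

500.0 Hz


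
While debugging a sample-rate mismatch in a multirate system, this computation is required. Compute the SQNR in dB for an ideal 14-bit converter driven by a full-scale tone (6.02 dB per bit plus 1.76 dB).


Theoretical SNR for a full-scale sinusoid:
SNR = 6.02 * N + 1.76
    = 6.02 * 14 + 1.76
    = 84.28 + 1.76
    = 86.04 dB

86.04 dB


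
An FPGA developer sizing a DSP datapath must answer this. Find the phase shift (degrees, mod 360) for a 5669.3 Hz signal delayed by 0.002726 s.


Phase shift from frequency and time delay:
phi = 360 * f * t_delay
    = 360 * 5669.3 * 0.002726
    = 5563.62 degrees
    mod 360 = 163.62 degrees

163.62 degrees


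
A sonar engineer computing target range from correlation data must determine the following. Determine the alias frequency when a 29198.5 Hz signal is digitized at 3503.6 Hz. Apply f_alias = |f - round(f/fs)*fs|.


Compute the nearest integer multiple of fs to the signal:
n = round(29198.5 / 3503.6) = 8
f_alias = |29198.5 - 8 * 3503.6|
        = |29198.5 - 28028.8|
        = 1169.7 Hz

1169.7


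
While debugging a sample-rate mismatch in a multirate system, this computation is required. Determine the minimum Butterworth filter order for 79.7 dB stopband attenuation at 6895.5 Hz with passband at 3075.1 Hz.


Butterworth filter order formula:
n = log10(10^(A/10) - 1) / (2 * log10(f_stop/f_pass))
10^(79.7/10) - 1 = 93325429.0797
f_stop/f_pass = 6895.5 / 3075.1 = 2.2424
n = 11.3628 -> ceil = 12

12


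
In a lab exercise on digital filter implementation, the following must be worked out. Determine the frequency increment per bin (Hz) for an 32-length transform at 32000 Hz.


DFT frequency resolution:
df = fs / N
   = 32000 / 32
   = 1000.0 Hz

1000.0 Hz


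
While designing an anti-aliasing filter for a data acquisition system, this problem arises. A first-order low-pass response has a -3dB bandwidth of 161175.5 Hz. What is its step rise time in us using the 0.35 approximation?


Rise time from bandwidth relationship:
tr = 0.35 / BW
   = 0.35 / 161175.5
   = 2.171545924e-06 s
   = 2.1715 us

2.1715 us


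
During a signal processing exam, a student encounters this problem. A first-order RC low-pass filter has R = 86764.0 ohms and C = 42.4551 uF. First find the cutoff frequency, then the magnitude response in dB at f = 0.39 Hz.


Step 1 — cutoff frequency:
fc = 1 / (2*pi*R*C)
C = 42.4551 uF = 4.24551e-05 F
fc = 1 / (2*pi*86764.0*4.24551e-05)
   = 0.0432067 Hz

Step 2 — magnitude at f = 0.39 Hz:
|H(f)| = 1 / sqrt(1 + (f/fc)^2)
f/fc = 0.39 / 0.0432067 = 9.026378
|H| = 1 / sqrt(1 + 81.4755) = 0.1101127
|H|_dB = 20*log10(0.1101127) = -19.16 dB

fc = 0.0432067 Hz; |H(0.39 Hz)| = -19.16 dB


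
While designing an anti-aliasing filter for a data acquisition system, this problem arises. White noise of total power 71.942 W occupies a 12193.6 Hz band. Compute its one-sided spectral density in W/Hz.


Power spectral density:
PSD = P / BW
    = 71.942 / 12193.6
    = 0.00589998 W/Hz

0.00589998 W/Hz


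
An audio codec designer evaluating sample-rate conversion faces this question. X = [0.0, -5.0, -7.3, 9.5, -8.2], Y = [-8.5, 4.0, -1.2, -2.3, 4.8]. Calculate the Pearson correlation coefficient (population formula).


Pearson correlation coefficient (population):
r = cov(X,Y) / (std(X) * std(Y))
Mean X = -2.2, Mean Y = -0.64
Cov(X,Y) = -15.898
Std(X) = 6.505075, Std(Y) = 4.816056
r = -0.5075

-0.5075


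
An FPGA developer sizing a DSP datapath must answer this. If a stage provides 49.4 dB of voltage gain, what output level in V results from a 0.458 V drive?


Output voltage from dB gain:
V_out = V_in * 10^(gain_dB / 20)
      = 0.458 * 10^(49.4 / 20)
      = 0.458 * 295.120923
      = 135.1654 V

135.1654 V


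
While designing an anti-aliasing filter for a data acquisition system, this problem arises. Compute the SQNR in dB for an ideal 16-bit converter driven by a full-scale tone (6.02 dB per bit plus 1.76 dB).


Theoretical SNR for a full-scale sinusoid:
SNR = 6.02 * N + 1.76
    = 6.02 * 16 + 1.76
    = 96.32 + 1.76
    = 98.08 dB

98.08 dB


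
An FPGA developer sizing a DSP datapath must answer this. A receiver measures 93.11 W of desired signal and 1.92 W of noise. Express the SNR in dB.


SNR in decibels:
SNR = 10 * log10(Ps / Pn)
    = 10 * log10(93.11 / 1.92)
    = 10 * log10(48.4948)
    = 10 * 1.6857
    = 16.86 dB

16.86 dB


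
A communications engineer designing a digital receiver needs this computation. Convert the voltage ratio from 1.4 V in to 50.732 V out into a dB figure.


Voltage gain in dB:
G = 20 * log10(Vout / Vin)
  = 20 * log10(50.732 / 1.4)
  = 20 * log10(36.237143)
  = 20 * 1.559154
  = 31.18 dB

31.18 dB


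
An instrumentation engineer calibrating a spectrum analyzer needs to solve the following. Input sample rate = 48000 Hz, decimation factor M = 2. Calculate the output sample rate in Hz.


Decimation reduces the sample rate:
fs_out = fs_in / M
       = 48000 / 2
       = 24000.0 Hz

24000.0 Hz


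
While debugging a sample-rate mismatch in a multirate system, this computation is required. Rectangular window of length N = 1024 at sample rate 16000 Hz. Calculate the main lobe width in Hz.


Main lobe width for a rectangular window:
Width = 2 * fs / N
      = 2 * 16000 / 1024
      = 32000 / 1024
      = 31.25 Hz

31.25 Hz


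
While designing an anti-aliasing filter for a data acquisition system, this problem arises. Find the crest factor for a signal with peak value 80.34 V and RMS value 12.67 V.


Crest factor is the ratio of peak to RMS:
CF = V_peak / V_rms
   = 80.34 / 12.67
   = 6.341

6.341


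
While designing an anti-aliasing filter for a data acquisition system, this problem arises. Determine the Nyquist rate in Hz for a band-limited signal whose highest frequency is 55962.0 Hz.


The Nyquist rate is twice the maximum frequency component.
fs_min = 2 * fmax
      = 2 * 55962.0
      = 111924.0 Hz

111924.0


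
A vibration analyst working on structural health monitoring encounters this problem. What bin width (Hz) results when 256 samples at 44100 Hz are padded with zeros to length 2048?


Frequency resolution after zero-padding:
N_padded = 256 * 8 = 2048
df = fs / N_padded
   = 44100 / 2048
   = 21.5332 Hz

21.5332 Hz


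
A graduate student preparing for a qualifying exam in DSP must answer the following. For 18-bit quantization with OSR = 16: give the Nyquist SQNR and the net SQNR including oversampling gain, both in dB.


Step 1 — baseline SQNR at Nyquist:
SQNR_base = 6.02*N + 1.76
          = 6.02*18 + 1.76
          = 110.12 dB

Step 2 — oversampling processing gain:
G = 10*log10(OSR) = 10*log10(16) = 12.04 dB

Step 3 — total:
SQNR_total = 110.12 + 12.04 = 122.16 dB

Base SQNR = 110.12 dB; oversampled SQNR = 122.16 dB


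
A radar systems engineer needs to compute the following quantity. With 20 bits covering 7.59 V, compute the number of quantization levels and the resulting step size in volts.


Step 1 — number of quantization levels:
L = 2^N = 2^20 = 1048576

Step 2 — LSB step size:
delta = Vfs / L
      = 7.59 / 1048576
      = 7.24e-06 V

Levels = 1048576; step size = 7.24e-06 V


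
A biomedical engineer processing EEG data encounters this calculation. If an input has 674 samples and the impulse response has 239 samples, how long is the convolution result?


Linear convolution output length:
L = N + M - 1
  = 674 + 239 - 1
  = 912 samples

912


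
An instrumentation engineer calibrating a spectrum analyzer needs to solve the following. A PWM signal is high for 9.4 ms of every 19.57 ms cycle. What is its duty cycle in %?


Duty cycle as a percentage:
DC = (t_on / T) * 100
   = (9.4 / 19.57) * 100
   = 0.480327 * 100
   = 48.03 %

48.03 %


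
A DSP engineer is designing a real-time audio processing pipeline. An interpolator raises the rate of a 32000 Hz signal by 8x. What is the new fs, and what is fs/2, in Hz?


Step 1 — output sample rate after interpolation by L:
fs_out = L * fs_in = 8 * 32000 = 256000 Hz

Step 2 — Nyquist frequency of the output stream:
f_Nyq = fs_out / 2 = 256000 / 2 = 128000.0 Hz

fs_out = 256000 Hz; f_Nyquist = 128000.0 Hz


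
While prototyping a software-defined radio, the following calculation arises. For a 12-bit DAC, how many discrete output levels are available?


Number of quantization levels = 2^N
= 2^12
= 4096

4096


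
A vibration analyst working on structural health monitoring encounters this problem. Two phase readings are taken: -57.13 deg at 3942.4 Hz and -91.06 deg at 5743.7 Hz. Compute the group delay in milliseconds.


Group delay from phase difference:
tau = -d(phi)/d(omega)
d(phi) = -33.93 deg = -0.59219 rad
d(omega) = 2*pi*(5743.7 - 3942.4) = 11317.9017 rad/s
tau = -(-0.59219) / 11317.9017
    = 0.0523 ms

0.0523 ms


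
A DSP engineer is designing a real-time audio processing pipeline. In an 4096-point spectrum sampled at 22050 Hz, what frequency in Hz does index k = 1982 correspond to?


Frequency of DFT bin k:
f_k = k * fs / N
    = 1982 * 22050 / 4096
    = 43703100 / 4096
    = 10669.702 Hz

10669.702 Hz


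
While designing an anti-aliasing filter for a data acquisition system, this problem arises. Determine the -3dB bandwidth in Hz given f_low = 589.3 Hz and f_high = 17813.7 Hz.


Bandwidth is the difference of -3dB frequencies:
BW = f_high - f_low
   = 17813.7 - 589.3
   = 17224.4 Hz

17224.4 Hz


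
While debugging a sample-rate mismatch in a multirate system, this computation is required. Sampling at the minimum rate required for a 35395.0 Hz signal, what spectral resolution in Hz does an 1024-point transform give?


Step 1 — Nyquist sampling rate:
fs = 2 * fmax = 2 * 35395.0 = 70790.0 Hz

Step 2 — DFT bin spacing:
df = fs / N = 70790.0 / 1024 = 69.1309 Hz

69.1309 Hz


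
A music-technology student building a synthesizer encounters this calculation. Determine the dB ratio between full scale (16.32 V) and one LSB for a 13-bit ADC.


Dynamic range from full-scale to LSB:
V_min = V_max / 2^bits = 16.32 / 2^13
DR = 20 * log10(V_max / V_min)
   = 20 * log10(2^13)
   = 20 * 13 * log10(2)
   = 78.27 dB

78.27 dB


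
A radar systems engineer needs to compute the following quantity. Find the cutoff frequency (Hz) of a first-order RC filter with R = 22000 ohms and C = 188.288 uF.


Cutoff frequency of a first-order RC filter:
fc = 1 / (2 * pi * R * C)
C = 188.288 uF = 0.000188288 F
fc = 1 / (2 * pi * 22000 * 0.000188288)
   = 1 / 26.027064692601
   = 0.038422 Hz

0.038422 Hz


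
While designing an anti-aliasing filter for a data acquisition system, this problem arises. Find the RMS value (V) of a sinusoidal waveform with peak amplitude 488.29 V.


RMS voltage for a sinusoidal waveform:
V_rms = V_peak / sqrt(2)
      = 488.29 / 1.414214
      = 345.273 V

345.273 V


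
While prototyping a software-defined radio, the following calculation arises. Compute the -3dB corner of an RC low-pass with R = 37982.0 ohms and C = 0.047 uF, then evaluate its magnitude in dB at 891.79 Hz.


Step 1 — cutoff frequency:
fc = 1 / (2*pi*R*C)
C = 0.047 uF = 4.7e-08 F
fc = 1 / (2*pi*37982.0*4.7e-08)
   = 89.1547 Hz

Step 2 — magnitude at f = 891.79 Hz:
|H(f)| = 1 / sqrt(1 + (f/fc)^2)
f/fc = 891.79 / 89.1547 = 10.002726
|H| = 1 / sqrt(1 + 100.054527) = 0.0994769
|H|_dB = 20*log10(0.0994769) = -20.05 dB

fc = 89.1547 Hz; |H(891.79 Hz)| = -20.05 dB


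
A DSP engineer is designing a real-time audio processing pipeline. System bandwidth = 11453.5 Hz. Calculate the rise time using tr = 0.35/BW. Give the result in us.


Rise time from bandwidth relationship:
tr = 0.35 / BW
   = 0.35 / 11453.5
   = 3.055834461e-05 s
   = 30.5583 us

30.5583 us


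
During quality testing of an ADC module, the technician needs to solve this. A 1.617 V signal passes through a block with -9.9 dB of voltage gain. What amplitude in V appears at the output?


Output voltage from dB gain:
V_out = V_in * 10^(gain_dB / 20)
      = 1.617 * 10^(-9.9 / 20)
      = 1.617 * 0.31989
      = 0.5173 V

0.5173 V


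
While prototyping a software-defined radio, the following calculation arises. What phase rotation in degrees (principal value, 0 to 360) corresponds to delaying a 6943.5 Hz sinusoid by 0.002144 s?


Phase shift from frequency and time delay:
phi = 360 * f * t_delay
    = 360 * 6943.5 * 0.002144
    = 5359.27 degrees
    mod 360 = 319.27 degrees

319.27 degrees


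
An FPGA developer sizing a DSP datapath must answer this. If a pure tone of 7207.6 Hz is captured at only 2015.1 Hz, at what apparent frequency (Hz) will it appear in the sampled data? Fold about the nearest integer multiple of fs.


Compute the nearest integer multiple of fs to the signal:
n = round(7207.6 / 2015.1) = 4
f_alias = |7207.6 - 4 * 2015.1|
        = |7207.6 - 8060.4|
        = 852.8 Hz

852.8


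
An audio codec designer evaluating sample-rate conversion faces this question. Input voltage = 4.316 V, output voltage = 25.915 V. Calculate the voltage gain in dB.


Voltage gain in dB:
G = 20 * log10(Vout / Vin)
  = 20 * log10(25.915 / 4.316)
  = 20 * log10(6.004402)
  = 20 * 0.77847
  = 15.57 dB

15.57 dB


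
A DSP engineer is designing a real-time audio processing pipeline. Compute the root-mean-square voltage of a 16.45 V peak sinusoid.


RMS voltage for a sinusoidal waveform:
V_rms = V_peak / sqrt(2)
      = 16.45 / 1.414214
      = 11.632 V

11.632 V


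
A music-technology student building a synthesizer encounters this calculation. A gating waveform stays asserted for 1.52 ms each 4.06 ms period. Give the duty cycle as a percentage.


Duty cycle as a percentage:
DC = (t_on / T) * 100
   = (1.52 / 4.06) * 100
   = 0.374384 * 100
   = 37.44 %

37.44 %


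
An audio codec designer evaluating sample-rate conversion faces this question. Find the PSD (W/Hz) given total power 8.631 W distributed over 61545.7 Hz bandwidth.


Power spectral density:
PSD = P / BW
    = 8.631 / 61545.7
    = 0.00014024 W/Hz

0.00014024 W/Hz


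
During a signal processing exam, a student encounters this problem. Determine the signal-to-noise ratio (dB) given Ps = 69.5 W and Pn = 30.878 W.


SNR in decibels:
SNR = 10 * log10(Ps / Pn)
    = 10 * log10(69.5 / 30.878)
    = 10 * log10(2.2508)
    = 10 * 0.3523
    = 3.52 dB

3.52 dB


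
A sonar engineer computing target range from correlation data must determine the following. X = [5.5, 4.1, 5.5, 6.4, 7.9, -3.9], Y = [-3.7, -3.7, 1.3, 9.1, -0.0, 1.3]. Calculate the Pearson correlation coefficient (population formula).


Pearson correlation coefficient (population):
r = cov(X,Y) / (std(X) * std(Y))
Mean X = 4.25, Mean Y = 0.7167
Cov(X,Y) = 1.0875
Std(X) = 3.81914, Std(Y) = 4.291238
r = 0.0664

0.0664


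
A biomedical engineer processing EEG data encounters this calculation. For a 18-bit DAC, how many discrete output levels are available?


Number of quantization levels = 2^N
= 2^18
= 262144

262144


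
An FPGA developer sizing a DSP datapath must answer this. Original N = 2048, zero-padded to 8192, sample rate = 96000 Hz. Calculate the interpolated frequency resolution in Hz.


Frequency resolution after zero-padding:
N_padded = 2048 * 4 = 8192
df = fs / N_padded
   = 96000 / 8192
   = 11.7188 Hz

11.7188 Hz


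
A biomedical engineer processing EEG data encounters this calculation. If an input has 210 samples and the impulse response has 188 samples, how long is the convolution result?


Linear convolution output length:
L = N + M - 1
  = 210 + 188 - 1
  = 397 samples

397


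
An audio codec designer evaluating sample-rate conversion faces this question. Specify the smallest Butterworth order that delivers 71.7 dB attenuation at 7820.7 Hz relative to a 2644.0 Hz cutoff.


Butterworth filter order formula:
n = log10(10^(A/10) - 1) / (2 * log10(f_stop/f_pass))
10^(71.7/10) - 1 = 14791082.8817
f_stop/f_pass = 7820.7 / 2644.0 = 2.9579
n = 7.6117 -> ceil = 8

8


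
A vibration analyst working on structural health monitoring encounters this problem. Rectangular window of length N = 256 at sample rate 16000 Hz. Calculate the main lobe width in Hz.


Main lobe width for a rectangular window:
Width = 2 * fs / N
      = 2 * 16000 / 256
      = 32000 / 256
      = 125.0 Hz

125.0 Hz


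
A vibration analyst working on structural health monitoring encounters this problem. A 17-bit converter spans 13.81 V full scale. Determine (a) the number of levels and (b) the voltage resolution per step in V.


Step 1 — number of quantization levels:
L = 2^N = 2^17 = 131072

Step 2 — LSB step size:
delta = Vfs / L
      = 13.81 / 131072
      = 0.00010536 V

Levels = 131072; step size = 0.00010536 V


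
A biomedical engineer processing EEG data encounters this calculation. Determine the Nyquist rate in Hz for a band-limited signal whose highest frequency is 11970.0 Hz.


The Nyquist rate is twice the maximum frequency component.
fs_min = 2 * fmax
      = 2 * 11970.0
      = 23940.0 Hz

23940.0


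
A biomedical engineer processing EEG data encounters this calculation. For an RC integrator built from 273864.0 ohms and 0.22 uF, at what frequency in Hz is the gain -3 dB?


Cutoff frequency of a first-order RC filter:
fc = 1 / (2 * pi * R * C)
C = 0.22 uF = 2.2e-07 F
fc = 1 / (2 * pi * 273864.0 * 2.2e-07)
   = 1 / 0.37856241741239
   = 2.641572 Hz

2.641572 Hz


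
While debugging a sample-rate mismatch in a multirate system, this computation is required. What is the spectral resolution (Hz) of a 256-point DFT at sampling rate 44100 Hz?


DFT frequency resolution:
df = fs / N
   = 44100 / 256
   = 172.2656 Hz

172.2656 Hz


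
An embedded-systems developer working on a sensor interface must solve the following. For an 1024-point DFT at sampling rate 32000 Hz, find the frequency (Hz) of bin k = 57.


Frequency of DFT bin k:
f_k = k * fs / N
    = 57 * 32000 / 1024
    = 1824000 / 1024
    = 1781.25 Hz

1781.25 Hz


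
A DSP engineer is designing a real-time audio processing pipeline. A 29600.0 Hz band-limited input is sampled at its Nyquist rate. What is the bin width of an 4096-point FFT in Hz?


Step 1 — Nyquist sampling rate:
fs = 2 * fmax = 2 * 29600.0 = 59200.0 Hz

Step 2 — DFT bin spacing:
df = fs / N = 59200.0 / 4096 = 14.4531 Hz

14.4531 Hz


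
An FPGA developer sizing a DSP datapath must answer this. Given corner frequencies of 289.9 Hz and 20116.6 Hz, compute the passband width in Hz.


Bandwidth is the difference of -3dB frequencies:
BW = f_high - f_low
   = 20116.6 - 289.9
   = 19826.7 Hz

19826.7 Hz


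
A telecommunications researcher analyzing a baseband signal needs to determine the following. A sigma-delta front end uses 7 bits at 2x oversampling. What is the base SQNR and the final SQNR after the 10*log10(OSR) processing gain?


Step 1 — baseline SQNR at Nyquist:
SQNR_base = 6.02*N + 1.76
          = 6.02*7 + 1.76
          = 43.9 dB

Step 2 — oversampling processing gain:
G = 10*log10(OSR) = 10*log10(2) = 3.01 dB

Step 3 — total:
SQNR_total = 43.9 + 3.01 = 46.91 dB

Base SQNR = 43.9 dB; oversampled SQNR = 46.91 dB


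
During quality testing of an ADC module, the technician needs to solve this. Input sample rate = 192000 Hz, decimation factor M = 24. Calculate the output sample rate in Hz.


Decimation reduces the sample rate:
fs_out = fs_in / M
       = 192000 / 24
       = 8000.0 Hz

8000.0 Hz


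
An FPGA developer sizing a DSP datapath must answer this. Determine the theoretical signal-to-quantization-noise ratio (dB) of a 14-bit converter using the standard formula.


Theoretical SNR for a full-scale sinusoid:
SNR = 6.02 * N + 1.76
    = 6.02 * 14 + 1.76
    = 84.28 + 1.76
    = 86.04 dB

86.04 dB


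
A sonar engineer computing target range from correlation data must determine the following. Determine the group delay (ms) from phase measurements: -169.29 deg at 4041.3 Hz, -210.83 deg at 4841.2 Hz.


Group delay from phase difference:
tau = -d(phi)/d(omega)
d(phi) = -41.54 deg = -0.72501 rad
d(omega) = 2*pi*(4841.2 - 4041.3) = 5025.9199 rad/s
tau = -(-0.72501) / 5025.9199
    = 0.1443 ms

0.1443 ms


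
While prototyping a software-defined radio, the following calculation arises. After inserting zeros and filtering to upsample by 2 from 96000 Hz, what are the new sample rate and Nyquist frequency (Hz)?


Step 1 — output sample rate after interpolation by L:
fs_out = L * fs_in = 2 * 96000 = 192000 Hz

Step 2 — Nyquist frequency of the output stream:
f_Nyq = fs_out / 2 = 192000 / 2 = 96000.0 Hz

fs_out = 192000 Hz; f_Nyquist = 96000.0 Hz


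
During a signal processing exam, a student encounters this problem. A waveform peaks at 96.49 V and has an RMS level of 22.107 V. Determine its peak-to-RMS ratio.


Crest factor is the ratio of peak to RMS:
CF = V_peak / V_rms
   = 96.49 / 22.107
   = 4.3647

4.3647


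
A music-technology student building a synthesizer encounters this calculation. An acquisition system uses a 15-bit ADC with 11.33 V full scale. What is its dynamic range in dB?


Dynamic range from full-scale to LSB:
V_min = V_max / 2^bits = 11.33 / 2^15
DR = 20 * log10(V_max / V_min)
   = 20 * log10(2^15)
   = 20 * 15 * log10(2)
   = 90.31 dB

90.31 dB


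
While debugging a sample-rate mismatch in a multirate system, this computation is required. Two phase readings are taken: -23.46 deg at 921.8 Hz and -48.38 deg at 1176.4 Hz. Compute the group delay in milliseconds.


Group delay from phase difference:
tau = -d(phi)/d(omega)
d(phi) = -24.92 deg = -0.434936 rad
d(omega) = 2*pi*(1176.4 - 921.8) = 1599.699 rad/s
tau = -(-0.434936) / 1599.699
    = 0.2719 ms

0.2719 ms


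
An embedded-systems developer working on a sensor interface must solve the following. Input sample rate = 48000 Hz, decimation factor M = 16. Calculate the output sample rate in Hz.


Decimation reduces the sample rate:
fs_out = fs_in / M
       = 48000 / 16
       = 3000.0 Hz

3000.0 Hz


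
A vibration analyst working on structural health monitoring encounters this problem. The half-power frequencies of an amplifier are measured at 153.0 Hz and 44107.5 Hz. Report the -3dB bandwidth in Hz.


Bandwidth is the difference of -3dB frequencies:
BW = f_high - f_low
   = 44107.5 - 153.0
   = 43954.5 Hz

43954.5 Hz


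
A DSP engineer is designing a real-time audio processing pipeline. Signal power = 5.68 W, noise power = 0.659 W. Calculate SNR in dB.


SNR in decibels:
SNR = 10 * log10(Ps / Pn)
    = 10 * log10(5.68 / 0.659)
    = 10 * log10(8.6191)
    = 10 * 0.9355
    = 9.35 dB

9.35 dB


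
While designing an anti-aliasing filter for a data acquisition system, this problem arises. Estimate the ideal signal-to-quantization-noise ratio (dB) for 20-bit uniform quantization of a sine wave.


Theoretical SNR for a full-scale sinusoid:
SNR = 6.02 * N + 1.76
    = 6.02 * 20 + 1.76
    = 120.4 + 1.76
    = 122.16 dB

122.16 dB


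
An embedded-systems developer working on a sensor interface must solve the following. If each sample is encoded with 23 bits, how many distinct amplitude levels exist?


Number of quantization levels = 2^N
= 2^23
= 8388608

8388608


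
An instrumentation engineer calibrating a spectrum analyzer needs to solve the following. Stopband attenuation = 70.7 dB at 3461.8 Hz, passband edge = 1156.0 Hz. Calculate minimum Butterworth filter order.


Butterworth filter order formula:
n = log10(10^(A/10) - 1) / (2 * log10(f_stop/f_pass))
10^(70.7/10) - 1 = 11748974.5494
f_stop/f_pass = 3461.8 / 1156.0 = 2.9946
n = 7.4211 -> ceil = 8

8


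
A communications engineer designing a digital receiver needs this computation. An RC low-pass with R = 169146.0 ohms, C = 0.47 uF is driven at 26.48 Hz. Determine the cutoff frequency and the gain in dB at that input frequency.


Step 1 — cutoff frequency:
fc = 1 / (2*pi*R*C)
C = 0.47 uF = 4.7e-07 F
fc = 1 / (2*pi*169146.0*4.7e-07)
   = 2.00198 Hz

Step 2 — magnitude at f = 26.48 Hz:
|H(f)| = 1 / sqrt(1 + (f/fc)^2)
f/fc = 26.48 / 2.00198 = 13.226905
|H| = 1 / sqrt(1 + 174.951016) = 0.0753883
|H|_dB = 20*log10(0.0753883) = -22.45 dB

fc = 2.00198 Hz; |H(26.48 Hz)| = -22.45 dB


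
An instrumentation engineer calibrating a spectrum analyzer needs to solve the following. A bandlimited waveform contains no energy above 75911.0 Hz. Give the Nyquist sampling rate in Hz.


The Nyquist rate is twice the maximum frequency component.
fs_min = 2 * fmax
      = 2 * 75911.0
      = 151822.0 Hz

151822.0


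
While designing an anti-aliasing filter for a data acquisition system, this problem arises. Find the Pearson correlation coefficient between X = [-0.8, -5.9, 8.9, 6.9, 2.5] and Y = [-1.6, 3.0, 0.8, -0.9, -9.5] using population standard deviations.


Pearson correlation coefficient (population):
r = cov(X,Y) / (std(X) * std(Y))
Mean X = 2.32, Mean Y = -1.64
Cov(X,Y) = -4.0472
Std(X) = 5.321804, Std(Y) = 4.238207
r = -0.1794

-0.1794


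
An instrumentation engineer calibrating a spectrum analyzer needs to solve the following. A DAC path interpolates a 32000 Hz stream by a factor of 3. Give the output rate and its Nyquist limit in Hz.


Step 1 — output sample rate after interpolation by L:
fs_out = L * fs_in = 3 * 32000 = 96000 Hz

Step 2 — Nyquist frequency of the output stream:
f_Nyq = fs_out / 2 = 96000 / 2 = 48000.0 Hz

fs_out = 96000 Hz; f_Nyquist = 48000.0 Hz


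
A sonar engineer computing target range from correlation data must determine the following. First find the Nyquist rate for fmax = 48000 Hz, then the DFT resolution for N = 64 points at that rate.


Step 1 — Nyquist sampling rate:
fs = 2 * fmax = 2 * 48000 = 96000 Hz

Step 2 — DFT bin spacing:
df = fs / N = 96000 / 64 = 1500.0 Hz

1500.0 Hz


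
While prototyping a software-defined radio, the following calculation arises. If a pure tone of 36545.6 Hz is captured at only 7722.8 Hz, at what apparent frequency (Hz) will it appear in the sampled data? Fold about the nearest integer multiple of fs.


Compute the nearest integer multiple of fs to the signal:
n = round(36545.6 / 7722.8) = 5
f_alias = |36545.6 - 5 * 7722.8|
        = |36545.6 - 38614.0|
        = 2068.4 Hz

2068.4


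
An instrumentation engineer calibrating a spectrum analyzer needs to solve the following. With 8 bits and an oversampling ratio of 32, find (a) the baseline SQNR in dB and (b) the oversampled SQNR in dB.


Step 1 — baseline SQNR at Nyquist:
SQNR_base = 6.02*N + 1.76
          = 6.02*8 + 1.76
          = 49.92 dB

Step 2 — oversampling processing gain:
G = 10*log10(OSR) = 10*log10(32) = 15.05 dB

Step 3 — total:
SQNR_total = 49.92 + 15.05 = 64.97 dB

Base SQNR = 49.92 dB; oversampled SQNR = 64.97 dB


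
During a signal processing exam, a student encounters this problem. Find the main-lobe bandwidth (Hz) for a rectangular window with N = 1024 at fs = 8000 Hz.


Main lobe width for a rectangular window:
Width = 2 * fs / N
      = 2 * 8000 / 1024
      = 16000 / 1024
      = 15.625 Hz

15.625 Hz


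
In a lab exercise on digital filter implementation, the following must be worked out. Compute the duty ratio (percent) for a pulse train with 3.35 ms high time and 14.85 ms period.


Duty cycle as a percentage:
DC = (t_on / T) * 100
   = (3.35 / 14.85) * 100
   = 0.225589 * 100
   = 22.56 %

22.56 %


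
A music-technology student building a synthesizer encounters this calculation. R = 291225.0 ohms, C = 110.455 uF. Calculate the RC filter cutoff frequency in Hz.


Cutoff frequency of a first-order RC filter:
fc = 1 / (2 * pi * R * C)
C = 110.455 uF = 0.000110455 F
fc = 1 / (2 * pi * 291225.0 * 0.000110455)
   = 1 / 202.11283891086
   = 0.004948 Hz

0.004948 Hz


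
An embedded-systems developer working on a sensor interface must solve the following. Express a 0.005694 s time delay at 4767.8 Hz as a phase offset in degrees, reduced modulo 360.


Phase shift from frequency and time delay:
phi = 360 * f * t_delay
    = 360 * 4767.8 * 0.005694
    = 9773.23 degrees
    mod 360 = 53.23 degrees

53.23 degrees


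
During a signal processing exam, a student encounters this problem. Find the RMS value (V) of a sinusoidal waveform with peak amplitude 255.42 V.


RMS voltage for a sinusoidal waveform:
V_rms = V_peak / sqrt(2)
      = 255.42 / 1.414214
      = 180.609 V

180.609 V


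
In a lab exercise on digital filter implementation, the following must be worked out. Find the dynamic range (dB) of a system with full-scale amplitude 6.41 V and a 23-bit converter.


Dynamic range from full-scale to LSB:
V_min = V_max / 2^bits = 6.41 / 2^23
DR = 20 * log10(V_max / V_min)
   = 20 * log10(2^23)
   = 20 * 23 * log10(2)
   = 138.47 dB

138.47 dB


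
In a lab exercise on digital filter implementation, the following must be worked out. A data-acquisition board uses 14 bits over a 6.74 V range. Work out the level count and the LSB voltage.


Step 1 — number of quantization levels:
L = 2^N = 2^14 = 16384

Step 2 — LSB step size:
delta = Vfs / L
      = 6.74 / 16384
      = 0.00041138 V

Levels = 16384; step size = 0.00041138 V


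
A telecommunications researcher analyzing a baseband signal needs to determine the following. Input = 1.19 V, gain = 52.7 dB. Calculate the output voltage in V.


Output voltage from dB gain:
V_out = V_in * 10^(gain_dB / 20)
      = 1.19 * 10^(52.7 / 20)
      = 1.19 * 431.519077
      = 513.5077 V

513.5077 V


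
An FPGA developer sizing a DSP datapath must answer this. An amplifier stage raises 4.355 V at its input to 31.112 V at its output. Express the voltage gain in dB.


Voltage gain in dB:
G = 20 * log10(Vout / Vin)
  = 20 * log10(31.112 / 4.355)
  = 20 * log10(7.143972)
  = 20 * 0.85394
  = 17.08 dB

17.08 dB


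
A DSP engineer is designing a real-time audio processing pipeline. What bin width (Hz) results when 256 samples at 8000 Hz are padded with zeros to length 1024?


Frequency resolution after zero-padding:
N_padded = 256 * 4 = 1024
df = fs / N_padded
   = 8000 / 1024
   = 7.8125 Hz

7.8125 Hz


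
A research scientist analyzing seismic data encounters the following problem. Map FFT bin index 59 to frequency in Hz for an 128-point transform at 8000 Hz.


Frequency of DFT bin k:
f_k = k * fs / N
    = 59 * 8000 / 128
    = 472000 / 128
    = 3687.5 Hz

3687.5 Hz


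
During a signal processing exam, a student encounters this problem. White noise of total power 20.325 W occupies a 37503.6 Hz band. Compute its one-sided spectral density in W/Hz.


Power spectral density:
PSD = P / BW
    = 20.325 / 37503.6
    = 0.00054195 W/Hz

0.00054195 W/Hz


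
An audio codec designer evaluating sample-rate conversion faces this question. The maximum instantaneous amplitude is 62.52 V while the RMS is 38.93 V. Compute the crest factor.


Crest factor is the ratio of peak to RMS:
CF = V_peak / V_rms
   = 62.52 / 38.93
   = 1.606

1.606


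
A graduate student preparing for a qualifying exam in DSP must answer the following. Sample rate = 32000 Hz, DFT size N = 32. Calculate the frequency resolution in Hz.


DFT frequency resolution:
df = fs / N
   = 32000 / 32
   = 1000.0 Hz

1000.0 Hz


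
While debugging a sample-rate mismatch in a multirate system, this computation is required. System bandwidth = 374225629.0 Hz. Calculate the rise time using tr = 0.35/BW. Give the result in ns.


Rise time from bandwidth relationship:
tr = 0.35 / BW
   = 0.35 / 374225629.0
   = 9.352646448e-10 s
   = 0.9353 ns

0.9353 ns


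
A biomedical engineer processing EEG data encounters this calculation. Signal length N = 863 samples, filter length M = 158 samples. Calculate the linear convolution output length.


Linear convolution output length:
L = N + M - 1
  = 863 + 158 - 1
  = 1020 samples

1020


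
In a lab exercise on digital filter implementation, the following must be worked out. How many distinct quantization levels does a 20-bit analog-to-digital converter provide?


Number of quantization levels = 2^N
= 2^20
= 1048576

1048576


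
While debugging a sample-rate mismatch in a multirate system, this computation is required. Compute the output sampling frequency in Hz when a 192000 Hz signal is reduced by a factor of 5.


Decimation reduces the sample rate:
fs_out = fs_in / M
       = 192000 / 5
       = 38400.0 Hz

38400.0 Hz


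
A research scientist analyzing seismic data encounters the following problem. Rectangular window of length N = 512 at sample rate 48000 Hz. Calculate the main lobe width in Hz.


Main lobe width for a rectangular window:
Width = 2 * fs / N
      = 2 * 48000 / 512
      = 96000 / 512
      = 187.5 Hz

187.5 Hz


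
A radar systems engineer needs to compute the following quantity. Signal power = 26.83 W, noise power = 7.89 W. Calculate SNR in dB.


SNR in decibels:
SNR = 10 * log10(Ps / Pn)
    = 10 * log10(26.83 / 7.89)
    = 10 * log10(3.4005)
    = 10 * 0.5315
    = 5.32 dB

5.32 dB


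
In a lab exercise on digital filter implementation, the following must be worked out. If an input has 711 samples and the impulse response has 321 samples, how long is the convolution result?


Linear convolution output length:
L = N + M - 1
  = 711 + 321 - 1
  = 1031 samples

1031


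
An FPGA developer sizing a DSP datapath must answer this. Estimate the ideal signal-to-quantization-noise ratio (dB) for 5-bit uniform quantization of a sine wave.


Theoretical SNR for a full-scale sinusoid:
SNR = 6.02 * N + 1.76
    = 6.02 * 5 + 1.76
    = 30.1 + 1.76
    = 31.86 dB

31.86 dB


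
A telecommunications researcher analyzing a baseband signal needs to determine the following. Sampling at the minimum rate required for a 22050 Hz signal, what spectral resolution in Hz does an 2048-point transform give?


Step 1 — Nyquist sampling rate:
fs = 2 * fmax = 2 * 22050 = 44100 Hz

Step 2 — DFT bin spacing:
df = fs / N = 44100 / 2048 = 21.5332 Hz

21.5332 Hz


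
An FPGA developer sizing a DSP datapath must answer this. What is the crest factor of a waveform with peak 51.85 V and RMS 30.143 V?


Crest factor is the ratio of peak to RMS:
CF = V_peak / V_rms
   = 51.85 / 30.143
   = 1.7201

1.7201


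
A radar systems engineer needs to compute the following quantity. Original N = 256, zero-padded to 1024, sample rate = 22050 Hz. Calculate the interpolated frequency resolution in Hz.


Frequency resolution after zero-padding:
N_padded = 256 * 4 = 1024
df = fs / N_padded
   = 22050 / 1024
   = 21.5332 Hz

21.5332 Hz


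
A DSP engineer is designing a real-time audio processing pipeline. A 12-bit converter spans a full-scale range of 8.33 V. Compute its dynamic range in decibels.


Dynamic range from full-scale to LSB:
V_min = V_max / 2^bits = 8.33 / 2^12
DR = 20 * log10(V_max / V_min)
   = 20 * log10(2^12)
   = 20 * 12 * log10(2)
   = 72.25 dB

72.25 dB


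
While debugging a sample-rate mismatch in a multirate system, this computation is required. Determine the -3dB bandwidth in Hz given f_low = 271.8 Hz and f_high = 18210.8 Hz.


Bandwidth is the difference of -3dB frequencies:
BW = f_high - f_low
   = 18210.8 - 271.8
   = 17939.0 Hz

17939.0 Hz


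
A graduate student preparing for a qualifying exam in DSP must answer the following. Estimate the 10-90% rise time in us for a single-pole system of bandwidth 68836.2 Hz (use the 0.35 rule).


Rise time from bandwidth relationship:
tr = 0.35 / BW
   = 0.35 / 68836.2
   = 5.08453401e-06 s
   = 5.0845 us

5.0845 us


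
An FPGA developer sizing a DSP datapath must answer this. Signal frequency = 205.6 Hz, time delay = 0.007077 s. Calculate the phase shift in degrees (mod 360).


Phase shift from frequency and time delay:
phi = 360 * f * t_delay
    = 360 * 205.6 * 0.007077
    = 523.81 degrees
    mod 360 = 163.81 degrees

163.81 degrees


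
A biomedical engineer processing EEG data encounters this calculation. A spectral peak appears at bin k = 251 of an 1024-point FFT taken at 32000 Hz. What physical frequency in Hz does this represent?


Frequency of DFT bin k:
f_k = k * fs / N
    = 251 * 32000 / 1024
    = 8032000 / 1024
    = 7843.75 Hz

7843.75 Hz
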